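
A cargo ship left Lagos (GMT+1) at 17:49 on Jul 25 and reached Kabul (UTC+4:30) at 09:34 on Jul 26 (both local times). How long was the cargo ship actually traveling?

Departure in UTC: 17:49 − 1:00 = 16:49 on Jul 25.
Arrival in UTC: 09:34 − 4:30 = 05:04 on Jul 26.
Elapsed = 05:04 − 16:49 (+1 day) = 12 hours 15 minutes.

12 hours 15 minutes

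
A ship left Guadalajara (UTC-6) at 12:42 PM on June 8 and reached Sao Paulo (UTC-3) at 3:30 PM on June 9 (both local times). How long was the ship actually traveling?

23 hours 48 minutes

Sao Paulo is 3:00 ahead of Guadalajara.
Clock-face elapsed time (ignoring zones) is 26 hours 48 minutes.
Actual elapsed = 26 hours 48 minutes − 3:00 = 23 hours 48 minutes.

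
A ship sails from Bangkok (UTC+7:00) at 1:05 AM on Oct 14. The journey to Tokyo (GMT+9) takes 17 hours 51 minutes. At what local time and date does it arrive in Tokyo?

Convert departure to UTC: 1:05 AM − 7:00 = 6:05 PM UTC on Oct 13.
Add 17 hours 51 minutes travel time → 11:56 AM UTC (Oct 14).
Tokyo is UTC+9:00, so local arrival = 11:56 AM + 9:00 = 8:56 PM on Oct 14.

8:56 PM on October 14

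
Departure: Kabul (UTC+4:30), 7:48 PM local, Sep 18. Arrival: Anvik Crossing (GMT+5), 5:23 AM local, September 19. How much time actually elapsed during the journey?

Departure in UTC: 7:48 PM − 4:30 = 3:18 PM on Sep 18.
Arrival in UTC: 5:23 AM − 5:00 = 12:23 AM on Sep 19.
Elapsed = 12:23 AM − 3:18 PM (+1 day) = 9 hours 5 minutes.

9 hours 5 minutes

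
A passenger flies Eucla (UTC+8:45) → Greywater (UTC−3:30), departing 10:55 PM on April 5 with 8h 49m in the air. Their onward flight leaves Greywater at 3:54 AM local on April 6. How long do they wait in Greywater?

8 hours 25 minutes

Convert departure to UTC: 10:55 PM − 8:45 = 2:10 PM UTC on Apr 5.
Add 8 hours and 49 minutes flight time → 10:59 PM UTC.
Greywater is UTC−3:30, so local arrival = 10:59 PM − 3:30 = 7:29 PM on Apr 5.
Layover = 3:54 AM − 7:29 PM (+1 day) = 8 hours 25 minutes.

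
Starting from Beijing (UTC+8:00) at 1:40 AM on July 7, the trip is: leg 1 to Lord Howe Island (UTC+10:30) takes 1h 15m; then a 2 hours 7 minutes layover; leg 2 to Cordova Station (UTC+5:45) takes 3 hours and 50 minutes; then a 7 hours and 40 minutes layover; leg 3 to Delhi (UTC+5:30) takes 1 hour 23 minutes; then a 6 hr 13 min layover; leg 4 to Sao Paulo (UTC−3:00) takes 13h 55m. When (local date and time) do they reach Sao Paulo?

3:03 AM on July 8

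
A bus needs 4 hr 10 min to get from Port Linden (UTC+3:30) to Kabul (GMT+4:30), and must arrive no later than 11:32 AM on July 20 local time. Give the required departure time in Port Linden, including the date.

6:22 AM on July 20

Target arrival in UTC: 11:32 AM − 4:30 = 7:02 AM on Jul 20.
Subtract 4 hours and 10 minutes → departure 2:52 AM UTC on Jul 20.
Port Linden is UTC+3:30: 2:52 AM + 3:30 = 6:22 AM on Jul 20.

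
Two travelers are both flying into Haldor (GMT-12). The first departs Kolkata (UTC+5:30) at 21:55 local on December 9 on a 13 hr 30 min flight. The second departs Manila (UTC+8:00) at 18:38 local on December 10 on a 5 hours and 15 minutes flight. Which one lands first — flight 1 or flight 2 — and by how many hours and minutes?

Flight 1 in UTC: 21:55 − 5:30 = 16:25 on Dec 9.
+13 hours and 30 minutes → arrive 05:55 UTC on Dec 10.
Flight 2 in UTC: 18:38 − 8:00 = 10:38 on Dec 10.
+5 hours and 15 minutes → arrive 15:53 UTC on Dec 10.
Flight 1 lands earlier by 9 hours 58 minutes.

the first, by 9 hours 58 minutes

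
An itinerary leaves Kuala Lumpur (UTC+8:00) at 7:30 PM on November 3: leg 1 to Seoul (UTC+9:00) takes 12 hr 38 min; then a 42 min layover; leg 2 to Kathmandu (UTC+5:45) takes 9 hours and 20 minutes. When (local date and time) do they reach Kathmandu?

Convert departure to UTC: 7:30 PM − 8:00 = 11:30 AM UTC on Nov 3.
Add 12 hours and 38 minutes leg 1 → 12:08 AM UTC (Nov 4).
Add 42 minutes layover in Seoul → 12:50 AM UTC.
Add 9 hours and 20 minutes leg 2 → 10:10 AM UTC.
Kathmandu is UTC+5:45, so local arrival = 10:10 AM + 5:45 = 3:55 PM on Nov 4.

3:55 PM on November 4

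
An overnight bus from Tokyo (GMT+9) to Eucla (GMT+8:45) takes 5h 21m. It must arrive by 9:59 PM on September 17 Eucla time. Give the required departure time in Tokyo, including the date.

4:53 PM on September 17

Target arrival in UTC: 9:59 PM − 8:45 = 1:14 PM on Sep 17.
Subtract 5 hours 21 minutes → departure 7:53 AM UTC on Sep 17.
Tokyo is UTC+9:00: 7:53 AM + 9:00 = 4:53 PM on Sep 17.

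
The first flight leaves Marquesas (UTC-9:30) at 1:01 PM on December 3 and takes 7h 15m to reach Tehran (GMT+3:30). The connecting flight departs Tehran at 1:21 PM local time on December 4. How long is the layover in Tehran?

4 hours 5 minutes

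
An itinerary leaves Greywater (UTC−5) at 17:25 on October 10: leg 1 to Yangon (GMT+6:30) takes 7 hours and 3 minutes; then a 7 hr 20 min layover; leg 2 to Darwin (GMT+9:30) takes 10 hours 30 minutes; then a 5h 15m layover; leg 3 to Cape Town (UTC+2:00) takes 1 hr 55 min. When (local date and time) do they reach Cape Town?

Convert departure to UTC: 17:25 + 5:00 = 22:25 UTC on Oct 10.
Add 7 hours and 3 minutes leg 1 → 05:28 UTC (Oct 11).
Add 7 hours 20 minutes layover in Yangon → 12:48 UTC.
Add 10 hours and 30 minutes leg 2 → 23:18 UTC.
Add 5 hours 15 minutes layover in Darwin → 04:33 UTC (Oct 12).
Add 1 hour 55 minutes leg 3 → 06:28 UTC.
Cape Town is UTC+2:00, so local arrival = 06:28 + 2:00 = 08:28 on Oct 12.

08:28 on October 12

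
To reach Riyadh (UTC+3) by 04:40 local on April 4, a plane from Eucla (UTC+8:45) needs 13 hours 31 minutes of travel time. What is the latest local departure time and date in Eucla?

20:54 on April 3

Target arrival in UTC: 04:40 − 3:00 = 01:40 on Apr 4.
Subtract 13 hours and 31 minutes → departure 12:09 UTC on Apr 3.
Eucla is UTC+8:45: 12:09 + 8:45 = 20:54 on Apr 3.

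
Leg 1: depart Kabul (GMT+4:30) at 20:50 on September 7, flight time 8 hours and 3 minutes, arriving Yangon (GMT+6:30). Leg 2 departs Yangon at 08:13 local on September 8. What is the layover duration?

Convert departure to UTC: 20:50 − 4:30 = 16:20 UTC on Sep 7.
Add 8 hours and 3 minutes flight time → 00:23 UTC (Sep 8).
Yangon is UTC+6:30, so local arrival = 00:23 + 6:30 = 06:53 on Sep 8.
Layover = 08:13 − 06:53 = 1 hour 20 minutes.

1 hour 20 minutes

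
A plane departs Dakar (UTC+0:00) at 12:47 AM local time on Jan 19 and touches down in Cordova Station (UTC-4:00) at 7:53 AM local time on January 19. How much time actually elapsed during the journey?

11 hours 6 minutes

Departure is already UTC: 12:47 AM on Jan 19.
Arrival in UTC: 7:53 AM + 4:00 = 11:53 AM on Jan 19.
Elapsed = 11:53 AM − 12:47 AM = 11 hours 6 minutes.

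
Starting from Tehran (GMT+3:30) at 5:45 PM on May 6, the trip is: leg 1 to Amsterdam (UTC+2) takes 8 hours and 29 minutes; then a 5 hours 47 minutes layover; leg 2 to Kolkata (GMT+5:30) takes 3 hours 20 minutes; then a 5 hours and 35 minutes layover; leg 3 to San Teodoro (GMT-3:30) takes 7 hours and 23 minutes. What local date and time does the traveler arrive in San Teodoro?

5:19 PM on May 7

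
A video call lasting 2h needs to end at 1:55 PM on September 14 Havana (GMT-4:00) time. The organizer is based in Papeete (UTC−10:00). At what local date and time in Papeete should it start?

Target end time in UTC: 1:55 PM + 4:00 = 5:55 PM on Sep 14.
Subtract 2 hours → start 3:55 PM UTC on Sep 14.
Papeete is UTC−10:00: 3:55 PM − 10:00 = 5:55 AM on Sep 14.

5:55 AM on September 14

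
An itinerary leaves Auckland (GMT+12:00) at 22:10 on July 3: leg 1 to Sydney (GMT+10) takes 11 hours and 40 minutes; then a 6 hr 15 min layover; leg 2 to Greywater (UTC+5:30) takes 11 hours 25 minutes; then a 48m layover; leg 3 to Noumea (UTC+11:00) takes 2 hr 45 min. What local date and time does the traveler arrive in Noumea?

06:03 on July 5

Convert departure to UTC: 22:10 − 12:00 = 10:10 UTC on Jul 3.
Add 11 hours 40 minutes leg 1 → 21:50 UTC.
Add 6 hours and 15 minutes layover in Sydney → 04:05 UTC (Jul 4).
Add 11 hours 25 minutes leg 2 → 15:30 UTC.
Add 48 minutes layover in Greywater → 16:18 UTC.
Add 2 hours 45 minutes leg 3 → 19:03 UTC.
Noumea is UTC+11:00, so local arrival = 19:03 + 11:00 = 06:03 on Jul 5.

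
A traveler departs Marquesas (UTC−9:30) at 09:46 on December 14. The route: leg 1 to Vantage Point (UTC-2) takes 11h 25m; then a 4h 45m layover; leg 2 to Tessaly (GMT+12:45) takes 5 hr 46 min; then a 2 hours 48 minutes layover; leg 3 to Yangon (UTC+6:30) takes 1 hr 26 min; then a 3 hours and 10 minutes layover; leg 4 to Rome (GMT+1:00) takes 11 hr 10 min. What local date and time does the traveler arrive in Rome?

12:46 on December 16

Convert departure to UTC: 09:46 + 9:30 = 19:16 UTC on Dec 14.
Add 11 hours 25 minutes leg 1 → 06:41 UTC (Dec 15).
Add 4 hours 45 minutes layover in Vantage Point → 11:26 UTC.
Add 5 hours 46 minutes leg 2 → 17:12 UTC.
Add 2 hours 48 minutes layover in Tessaly → 20:00 UTC.
Add 1 hour and 26 minutes leg 3 → 21:26 UTC.
Add 3 hours and 10 minutes layover in Yangon → 00:36 UTC (Dec 16).
Add 11 hours and 10 minutes leg 4 → 11:46 UTC.
Rome is UTC+1:00, so local arrival = 11:46 + 1:00 = 12:46 on Dec 16.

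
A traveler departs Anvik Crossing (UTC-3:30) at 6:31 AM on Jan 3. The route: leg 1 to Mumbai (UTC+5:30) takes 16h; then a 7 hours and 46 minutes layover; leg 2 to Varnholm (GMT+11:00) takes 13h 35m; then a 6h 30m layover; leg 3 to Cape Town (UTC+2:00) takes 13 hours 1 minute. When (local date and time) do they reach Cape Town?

Convert departure to UTC: 6:31 AM + 3:30 = 10:01 AM UTC on Jan 3.
Add 16 hours leg 1 → 2:01 AM UTC (Jan 4).
Add 7 hours and 46 minutes layover in Mumbai → 9:47 AM UTC.
Add 13 hours and 35 minutes leg 2 → 11:22 PM UTC.
Add 6 hours 30 minutes layover in Varnholm → 5:52 AM UTC (Jan 5).
Add 13 hours 1 minute leg 3 → 6:53 PM UTC.
Cape Town is UTC+2:00, so local arrival = 6:53 PM + 2:00 = 8:53 PM on Jan 5.

8:53 PM on January 5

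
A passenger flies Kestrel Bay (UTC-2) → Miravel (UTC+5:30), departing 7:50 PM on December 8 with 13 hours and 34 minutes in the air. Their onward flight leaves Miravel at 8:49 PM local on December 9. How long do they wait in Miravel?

3 hours 55 minutes

Convert departure to UTC: 7:50 PM + 2:00 = 9:50 PM UTC on Dec 8.
Add 13 hours and 34 minutes flight time → 11:24 AM UTC (Dec 9).
Miravel is UTC+5:30, so local arrival = 11:24 AM + 5:30 = 4:54 PM on Dec 9.
Layover = 8:49 PM − 4:54 PM = 3 hours 55 minutes.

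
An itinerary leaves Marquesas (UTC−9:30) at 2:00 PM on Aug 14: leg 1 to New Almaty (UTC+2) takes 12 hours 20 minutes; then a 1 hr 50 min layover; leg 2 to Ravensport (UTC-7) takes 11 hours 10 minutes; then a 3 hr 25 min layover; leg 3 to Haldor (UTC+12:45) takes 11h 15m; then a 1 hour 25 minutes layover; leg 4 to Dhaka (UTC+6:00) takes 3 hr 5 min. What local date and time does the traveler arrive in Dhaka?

Convert departure to UTC: 2:00 PM + 9:30 = 11:30 PM UTC on Aug 14.
Add 12 hours and 20 minutes leg 1 → 11:50 AM UTC (Aug 15).
Add 1 hour and 50 minutes layover in New Almaty → 1:40 PM UTC.
Add 11 hours and 10 minutes leg 2 → 12:50 AM UTC (Aug 16).
Add 3 hours 25 minutes layover in Ravensport → 4:15 AM UTC.
Add 11 hours and 15 minutes leg 3 → 3:30 PM UTC.
Add 1 hour 25 minutes layover in Haldor → 4:55 PM UTC.
Add 3 hours 5 minutes leg 4 → 8:00 PM UTC.
Dhaka is UTC+6:00, so local arrival = 8:00 PM + 6:00 = 2:00 AM on Aug 17.

2:00 AM on August 17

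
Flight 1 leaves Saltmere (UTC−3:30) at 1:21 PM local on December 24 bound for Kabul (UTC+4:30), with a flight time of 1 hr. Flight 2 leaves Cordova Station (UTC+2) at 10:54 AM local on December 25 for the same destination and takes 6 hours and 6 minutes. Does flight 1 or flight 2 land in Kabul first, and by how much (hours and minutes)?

the first, by 21 hours 9 minutes

Flight 1 in UTC: 1:21 PM + 3:30 = 4:51 PM on Dec 24.
+1 hour → arrive 5:51 PM UTC on Dec 24.
Flight 2 in UTC: 10:54 AM − 2:00 = 8:54 AM on Dec 25.
+6 hours and 6 minutes → arrive 3:00 PM UTC on Dec 25.
Flight 1 lands earlier by 21 hours 9 minutes.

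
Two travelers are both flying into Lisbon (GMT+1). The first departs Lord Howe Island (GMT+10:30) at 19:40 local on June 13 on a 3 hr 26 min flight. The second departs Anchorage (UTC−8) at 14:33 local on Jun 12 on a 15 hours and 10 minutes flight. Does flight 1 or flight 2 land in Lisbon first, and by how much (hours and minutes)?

the first, by 1 hour 7 minutes

Flight 1 in UTC: 19:40 − 10:30 = 09:10 on Jun 13.
+3 hours and 26 minutes → arrive 12:36 UTC on Jun 13.
Flight 2 in UTC: 14:33 + 8:00 = 22:33 on Jun 12.
+15 hours 10 minutes → arrive 13:43 UTC on Jun 13.
Flight 1 lands earlier by 1 hour 7 minutes.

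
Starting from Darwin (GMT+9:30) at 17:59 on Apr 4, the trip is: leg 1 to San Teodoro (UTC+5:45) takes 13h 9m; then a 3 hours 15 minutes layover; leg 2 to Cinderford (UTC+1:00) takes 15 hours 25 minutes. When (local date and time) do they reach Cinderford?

Convert departure to UTC: 17:59 − 9:30 = 08:29 UTC on Apr 4.
Add 13 hours and 9 minutes leg 1 → 21:38 UTC.
Add 3 hours 15 minutes layover in San Teodoro → 00:53 UTC (Apr 5).
Add 15 hours and 25 minutes leg 2 → 16:18 UTC.
Cinderford is UTC+1:00, so local arrival = 16:18 + 1:00 = 17:18 on Apr 5.

17:18 on April 5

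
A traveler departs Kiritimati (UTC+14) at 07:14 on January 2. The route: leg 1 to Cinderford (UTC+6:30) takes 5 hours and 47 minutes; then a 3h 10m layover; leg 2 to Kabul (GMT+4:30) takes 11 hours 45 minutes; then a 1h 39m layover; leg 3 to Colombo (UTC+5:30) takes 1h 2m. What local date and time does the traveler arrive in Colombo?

Convert departure to UTC: 07:14 − 14:00 = 17:14 UTC on Jan 1.
Add 5 hours 47 minutes leg 1 → 23:01 UTC.
Add 3 hours 10 minutes layover in Cinderford → 02:11 UTC (Jan 2).
Add 11 hours and 45 minutes leg 2 → 13:56 UTC.
Add 1 hour 39 minutes layover in Kabul → 15:35 UTC.
Add 1 hour and 2 minutes leg 3 → 16:37 UTC.
Colombo is UTC+5:30, so local arrival = 16:37 + 5:30 = 22:07 on Jan 2.

22:07 on January 2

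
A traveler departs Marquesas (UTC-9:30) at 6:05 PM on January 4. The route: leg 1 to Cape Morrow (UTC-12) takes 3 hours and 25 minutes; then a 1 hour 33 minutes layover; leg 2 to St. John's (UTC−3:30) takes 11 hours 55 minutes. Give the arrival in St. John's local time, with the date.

Convert departure to UTC: 6:05 PM + 9:30 = 3:35 AM UTC on Jan 5.
Add 3 hours and 25 minutes leg 1 → 7:00 AM UTC.
Add 1 hour 33 minutes layover in Cape Morrow → 8:33 AM UTC.
Add 11 hours 55 minutes leg 2 → 8:28 PM UTC.
St. John's is UTC−3:30, so local arrival = 8:28 PM − 3:30 = 4:58 PM on Jan 5.

4:58 PM on January 5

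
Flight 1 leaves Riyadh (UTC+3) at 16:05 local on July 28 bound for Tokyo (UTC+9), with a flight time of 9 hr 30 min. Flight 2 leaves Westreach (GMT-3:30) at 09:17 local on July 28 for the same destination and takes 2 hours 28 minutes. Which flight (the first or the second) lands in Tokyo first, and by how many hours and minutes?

the second, by 7 hours 20 minutes

Flight 1 in UTC: 16:05 − 3:00 = 13:05 on Jul 28.
+9 hours and 30 minutes → arrive 22:35 UTC on Jul 28.
Flight 2 in UTC: 09:17 + 3:30 = 12:47 on Jul 28.
+2 hours and 28 minutes → arrive 15:15 UTC on Jul 28.
Flight 2 lands earlier by 7 hours 20 minutes.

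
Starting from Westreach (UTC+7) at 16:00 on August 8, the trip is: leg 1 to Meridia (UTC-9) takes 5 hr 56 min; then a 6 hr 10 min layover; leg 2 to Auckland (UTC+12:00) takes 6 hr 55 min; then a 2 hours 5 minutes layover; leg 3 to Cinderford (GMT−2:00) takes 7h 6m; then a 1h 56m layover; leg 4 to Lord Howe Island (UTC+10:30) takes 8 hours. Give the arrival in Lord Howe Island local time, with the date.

Convert departure to UTC: 16:00 − 7:00 = 09:00 UTC on Aug 8.
Add 5 hours 56 minutes leg 1 → 14:56 UTC.
Add 6 hours 10 minutes layover in Meridia → 21:06 UTC.
Add 6 hours 55 minutes leg 2 → 04:01 UTC (Aug 9).
Add 2 hours 5 minutes layover in Auckland → 06:06 UTC.
Add 7 hours and 6 minutes leg 3 → 13:12 UTC.
Add 1 hour and 56 minutes layover in Cinderford → 15:08 UTC.
Add 8 hours leg 4 → 23:08 UTC.
Lord Howe Island is UTC+10:30, so local arrival = 23:08 + 10:30 = 09:38 on Aug 10.

09:38 on August 10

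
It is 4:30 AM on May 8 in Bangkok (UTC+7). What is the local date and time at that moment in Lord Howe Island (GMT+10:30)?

In UTC: 4:30 AM − 7:00 = 9:30 PM on May 7.
Lord Howe Island is UTC+10:30: 9:30 PM + 10:30 = 8:00 AM on May 8.

8:00 AM on May 8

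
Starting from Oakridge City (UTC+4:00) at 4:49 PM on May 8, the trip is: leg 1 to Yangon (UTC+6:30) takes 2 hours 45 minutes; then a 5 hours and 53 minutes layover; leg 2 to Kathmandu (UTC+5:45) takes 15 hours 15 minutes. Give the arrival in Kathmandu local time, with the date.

6:27 PM on May 9

Convert departure to UTC: 4:49 PM − 4:00 = 12:49 PM UTC on May 8.
Add 2 hours and 45 minutes leg 1 → 3:34 PM UTC.
Add 5 hours 53 minutes layover in Yangon → 9:27 PM UTC.
Add 15 hours and 15 minutes leg 2 → 12:42 PM UTC (May 9).
Kathmandu is UTC+5:45, so local arrival = 12:42 PM + 5:45 = 6:27 PM on May 9.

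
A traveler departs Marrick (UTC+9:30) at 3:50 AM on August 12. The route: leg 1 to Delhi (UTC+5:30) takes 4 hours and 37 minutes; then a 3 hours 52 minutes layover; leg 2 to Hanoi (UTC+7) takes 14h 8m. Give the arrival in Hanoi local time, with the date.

11:57 PM on Aug 12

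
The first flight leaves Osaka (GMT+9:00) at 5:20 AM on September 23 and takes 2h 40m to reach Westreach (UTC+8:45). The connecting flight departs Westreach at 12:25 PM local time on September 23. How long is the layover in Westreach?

Convert departure to UTC: 5:20 AM − 9:00 = 8:20 PM UTC on Sep 22.
Add 2 hours 40 minutes flight time → 11:00 PM UTC.
Westreach is UTC+8:45, so local arrival = 11:00 PM + 8:45 = 7:45 AM on Sep 23.
Layover = 12:25 PM − 7:45 AM = 4 hours 40 minutes.

4 hours 40 minutes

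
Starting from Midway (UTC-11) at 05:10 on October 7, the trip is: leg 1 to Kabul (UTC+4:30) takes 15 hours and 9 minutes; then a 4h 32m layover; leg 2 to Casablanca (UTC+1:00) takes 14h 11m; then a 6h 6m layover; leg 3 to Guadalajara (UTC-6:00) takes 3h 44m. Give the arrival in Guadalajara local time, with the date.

05:52 on Oct 9

Convert departure to UTC: 05:10 + 11:00 = 16:10 UTC on Oct 7.
Add 15 hours 9 minutes leg 1 → 07:19 UTC (Oct 8).
Add 4 hours 32 minutes layover in Kabul → 11:51 UTC.
Add 14 hours and 11 minutes leg 2 → 02:02 UTC (Oct 9).
Add 6 hours 6 minutes layover in Casablanca → 08:08 UTC.
Add 3 hours and 44 minutes leg 3 → 11:52 UTC.
Guadalajara is UTC−6:00, so local arrival = 11:52 − 6:00 = 05:52 on Oct 9.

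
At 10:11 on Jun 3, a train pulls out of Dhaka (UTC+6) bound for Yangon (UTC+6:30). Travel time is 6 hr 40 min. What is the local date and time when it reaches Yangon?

17:21 on June 3

Convert departure to UTC: 10:11 − 6:00 = 04:11 UTC on Jun 3.
Add 6 hours and 40 minutes travel time → 10:51 UTC.
Yangon is UTC+6:30, so local arrival = 10:51 + 6:30 = 17:21 on Jun 3.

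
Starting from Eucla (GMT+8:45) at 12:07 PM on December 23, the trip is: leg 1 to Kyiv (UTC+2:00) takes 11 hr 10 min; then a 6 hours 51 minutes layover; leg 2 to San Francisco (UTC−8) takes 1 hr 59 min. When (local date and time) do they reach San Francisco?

Convert departure to UTC: 12:07 PM − 8:45 = 3:22 AM UTC on Dec 23.
Add 11 hours and 10 minutes leg 1 → 2:32 PM UTC.
Add 6 hours 51 minutes layover in Kyiv → 9:23 PM UTC.
Add 1 hour 59 minutes leg 2 → 11:22 PM UTC.
San Francisco is UTC−8:00, so local arrival = 11:22 PM − 8:00 = 3:22 PM on Dec 23.

3:22 PM on Dec 23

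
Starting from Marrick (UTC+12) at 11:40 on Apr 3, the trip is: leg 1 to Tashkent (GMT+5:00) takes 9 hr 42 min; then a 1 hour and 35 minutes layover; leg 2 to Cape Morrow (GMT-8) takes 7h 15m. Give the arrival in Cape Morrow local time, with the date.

10:12 on April 3

Convert departure to UTC: 11:40 − 12:00 = 23:40 UTC on Apr 2.
Add 9 hours and 42 minutes leg 1 → 09:22 UTC (Apr 3).
Add 1 hour 35 minutes layover in Tashkent → 10:57 UTC.
Add 7 hours 15 minutes leg 2 → 18:12 UTC.
Cape Morrow is UTC−8:00, so local arrival = 18:12 − 8:00 = 10:12 on Apr 3.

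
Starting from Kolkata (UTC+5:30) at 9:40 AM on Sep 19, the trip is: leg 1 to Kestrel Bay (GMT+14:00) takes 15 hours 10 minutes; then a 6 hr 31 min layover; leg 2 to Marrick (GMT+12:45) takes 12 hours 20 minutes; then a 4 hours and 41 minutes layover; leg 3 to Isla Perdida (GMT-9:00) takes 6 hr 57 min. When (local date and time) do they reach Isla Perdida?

Convert departure to UTC: 9:40 AM − 5:30 = 4:10 AM UTC on Sep 19.
Add 15 hours and 10 minutes leg 1 → 7:20 PM UTC.
Add 6 hours and 31 minutes layover in Kestrel Bay → 1:51 AM UTC (Sep 20).
Add 12 hours and 20 minutes leg 2 → 2:11 PM UTC.
Add 4 hours and 41 minutes layover in Marrick → 6:52 PM UTC.
Add 6 hours and 57 minutes leg 3 → 1:49 AM UTC (Sep 21).
Isla Perdida is UTC−9:00, so local arrival = 1:49 AM − 9:00 = 4:49 PM on Sep 20.

4:49 PM on Sep 20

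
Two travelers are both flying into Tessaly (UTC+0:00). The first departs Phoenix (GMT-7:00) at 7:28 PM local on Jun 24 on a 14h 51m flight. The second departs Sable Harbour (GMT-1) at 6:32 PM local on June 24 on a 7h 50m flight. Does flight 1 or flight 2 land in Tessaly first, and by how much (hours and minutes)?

Flight 1 in UTC: 7:28 PM + 7:00 = 2:28 AM on Jun 25.
+14 hours and 51 minutes → arrive 5:19 PM UTC on Jun 25.
Flight 2 in UTC: 6:32 PM + 1:00 = 7:32 PM on Jun 24.
+7 hours 50 minutes → arrive 3:22 AM UTC on Jun 25.
Flight 2 lands earlier by 13 hours 57 minutes.

the second, by 13 hours 57 minutes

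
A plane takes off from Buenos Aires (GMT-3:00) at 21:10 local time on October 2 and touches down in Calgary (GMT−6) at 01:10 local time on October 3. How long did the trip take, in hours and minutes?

7 hours

Departure in UTC: 21:10 + 3:00 = 00:10 on Oct 3.
Arrival in UTC: 01:10 + 6:00 = 07:10 on Oct 3.
Elapsed = 07:10 − 00:10 = 7 hours.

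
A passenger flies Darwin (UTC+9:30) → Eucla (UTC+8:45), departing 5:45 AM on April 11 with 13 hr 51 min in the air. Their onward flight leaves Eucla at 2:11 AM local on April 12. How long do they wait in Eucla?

7 hours 20 minutes

Convert departure to UTC: 5:45 AM − 9:30 = 8:15 PM UTC on Apr 10.
Add 13 hours and 51 minutes flight time → 10:06 AM UTC (Apr 11).
Eucla is UTC+8:45, so local arrival = 10:06 AM + 8:45 = 6:51 PM on Apr 11.
Layover = 2:11 AM − 6:51 PM (+1 day) = 7 hours 20 minutes.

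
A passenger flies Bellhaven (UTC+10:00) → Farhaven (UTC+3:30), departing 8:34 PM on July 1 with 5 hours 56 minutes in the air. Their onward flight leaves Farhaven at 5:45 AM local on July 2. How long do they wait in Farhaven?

Convert departure to UTC: 8:34 PM − 10:00 = 10:34 AM UTC on Jul 1.
Add 5 hours and 56 minutes flight time → 4:30 PM UTC.
Farhaven is UTC+3:30, so local arrival = 4:30 PM + 3:30 = 8:00 PM on Jul 1.
Layover = 5:45 AM − 8:00 PM (+1 day) = 9 hours 45 minutes.

9 hours 45 minutes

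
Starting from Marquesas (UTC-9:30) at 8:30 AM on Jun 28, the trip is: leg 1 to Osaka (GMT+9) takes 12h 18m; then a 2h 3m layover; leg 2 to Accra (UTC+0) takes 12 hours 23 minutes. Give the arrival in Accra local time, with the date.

Convert departure to UTC: 8:30 AM + 9:30 = 6:00 PM UTC on Jun 28.
Add 12 hours and 18 minutes leg 1 → 6:18 AM UTC (Jun 29).
Add 2 hours 3 minutes layover in Osaka → 8:21 AM UTC.
Add 12 hours 23 minutes leg 2 → 8:44 PM UTC.
Accra is UTC+0, so local arrival is the same: 8:44 PM on Jun 29.

8:44 PM on June 29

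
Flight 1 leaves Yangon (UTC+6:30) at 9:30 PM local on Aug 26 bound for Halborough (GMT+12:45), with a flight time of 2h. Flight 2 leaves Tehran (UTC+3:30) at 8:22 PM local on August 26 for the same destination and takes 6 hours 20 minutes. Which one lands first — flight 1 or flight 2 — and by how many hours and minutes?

Flight 1 in UTC: 9:30 PM − 6:30 = 3:00 PM on Aug 26.
+2 hours → arrive 5:00 PM UTC on Aug 26.
Flight 2 in UTC: 8:22 PM − 3:30 = 4:52 PM on Aug 26.
+6 hours and 20 minutes → arrive 11:12 PM UTC on Aug 26.
Flight 1 lands earlier by 6 hours 12 minutes.

the first, by 6 hours 12 minutes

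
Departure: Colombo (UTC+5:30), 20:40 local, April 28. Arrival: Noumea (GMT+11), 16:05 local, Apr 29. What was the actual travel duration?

13 hours 55 minutes

Departure in UTC: 20:40 − 5:30 = 15:10 on Apr 28.
Arrival in UTC: 16:05 − 11:00 = 05:05 on Apr 29.
Elapsed = 05:05 − 15:10 (+1 day) = 13 hours 55 minutes.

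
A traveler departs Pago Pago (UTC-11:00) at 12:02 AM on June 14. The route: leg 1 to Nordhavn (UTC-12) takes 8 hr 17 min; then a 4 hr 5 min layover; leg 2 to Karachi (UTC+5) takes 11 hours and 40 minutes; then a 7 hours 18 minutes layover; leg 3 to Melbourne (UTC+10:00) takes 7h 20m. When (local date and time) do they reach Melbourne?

11:42 AM on Jun 16

Convert departure to UTC: 12:02 AM + 11:00 = 11:02 AM UTC on Jun 14.
Add 8 hours 17 minutes leg 1 → 7:19 PM UTC.
Add 4 hours and 5 minutes layover in Nordhavn → 11:24 PM UTC.
Add 11 hours 40 minutes leg 2 → 11:04 AM UTC (Jun 15).
Add 7 hours 18 minutes layover in Karachi → 6:22 PM UTC.
Add 7 hours 20 minutes leg 3 → 1:42 AM UTC (Jun 16).
Melbourne is UTC+10:00, so local arrival = 1:42 AM + 10:00 = 11:42 AM on Jun 16.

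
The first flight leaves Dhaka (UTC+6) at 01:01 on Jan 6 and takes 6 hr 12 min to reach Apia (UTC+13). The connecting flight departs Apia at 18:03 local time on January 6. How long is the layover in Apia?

3 hours 50 minutes

Convert departure to UTC: 01:01 − 6:00 = 19:01 UTC on Jan 5.
Add 6 hours and 12 minutes flight time → 01:13 UTC (Jan 6).
Apia is UTC+13:00, so local arrival = 01:13 + 13:00 = 14:13 on Jan 6.
Layover = 18:03 − 14:13 = 3 hours 50 minutes.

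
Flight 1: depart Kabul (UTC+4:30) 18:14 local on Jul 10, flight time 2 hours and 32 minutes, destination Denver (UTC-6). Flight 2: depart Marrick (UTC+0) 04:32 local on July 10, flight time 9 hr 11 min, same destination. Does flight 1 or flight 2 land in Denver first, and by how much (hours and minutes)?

Flight 1 in UTC: 18:14 − 4:30 = 13:44 on Jul 10.
+2 hours 32 minutes → arrive 16:16 UTC on Jul 10.
Flight 2 departs at 04:32 UTC (Jul 10).
+9 hours and 11 minutes → arrive 13:43 UTC on Jul 10.
Flight 2 lands earlier by 2 hours 33 minutes.

the second, by 2 hours 33 minutes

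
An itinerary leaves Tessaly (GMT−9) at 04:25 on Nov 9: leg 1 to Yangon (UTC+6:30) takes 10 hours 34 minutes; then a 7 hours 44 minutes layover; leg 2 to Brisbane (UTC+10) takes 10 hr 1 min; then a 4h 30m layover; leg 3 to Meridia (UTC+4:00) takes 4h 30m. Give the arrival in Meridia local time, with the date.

Convert departure to UTC: 04:25 + 9:00 = 13:25 UTC on Nov 9.
Add 10 hours and 34 minutes leg 1 → 23:59 UTC.
Add 7 hours and 44 minutes layover in Yangon → 07:43 UTC (Nov 10).
Add 10 hours and 1 minute leg 2 → 17:44 UTC.
Add 4 hours and 30 minutes layover in Brisbane → 22:14 UTC.
Add 4 hours and 30 minutes leg 3 → 02:44 UTC (Nov 11).
Meridia is UTC+4:00, so local arrival = 02:44 + 4:00 = 06:44 on Nov 11.

06:44 on November 11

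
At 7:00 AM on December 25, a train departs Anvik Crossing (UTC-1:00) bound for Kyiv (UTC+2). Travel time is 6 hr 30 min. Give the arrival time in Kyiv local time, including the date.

Convert departure to UTC: 7:00 AM + 1:00 = 8:00 AM UTC on Dec 25.
Add 6 hours and 30 minutes travel time → 2:30 PM UTC.
Kyiv is UTC+2:00, so local arrival = 2:30 PM + 2:00 = 4:30 PM on Dec 25.

4:30 PM on Dec 25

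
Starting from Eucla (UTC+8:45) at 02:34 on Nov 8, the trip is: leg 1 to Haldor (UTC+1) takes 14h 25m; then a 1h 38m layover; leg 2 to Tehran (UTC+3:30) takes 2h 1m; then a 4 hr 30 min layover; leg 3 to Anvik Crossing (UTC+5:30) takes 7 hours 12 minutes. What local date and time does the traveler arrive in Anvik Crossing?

05:05 on November 9

Convert departure to UTC: 02:34 − 8:45 = 17:49 UTC on Nov 7.
Add 14 hours and 25 minutes leg 1 → 08:14 UTC (Nov 8).
Add 1 hour and 38 minutes layover in Haldor → 09:52 UTC.
Add 2 hours and 1 minute leg 2 → 11:53 UTC.
Add 4 hours 30 minutes layover in Tehran → 16:23 UTC.
Add 7 hours 12 minutes leg 3 → 23:35 UTC.
Anvik Crossing is UTC+5:30, so local arrival = 23:35 + 5:30 = 05:05 on Nov 9.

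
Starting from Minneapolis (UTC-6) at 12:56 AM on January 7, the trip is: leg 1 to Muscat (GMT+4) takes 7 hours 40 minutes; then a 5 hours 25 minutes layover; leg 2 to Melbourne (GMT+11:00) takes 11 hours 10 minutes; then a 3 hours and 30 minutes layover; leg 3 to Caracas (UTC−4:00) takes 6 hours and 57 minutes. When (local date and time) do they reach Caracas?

Convert departure to UTC: 12:56 AM + 6:00 = 6:56 AM UTC on Jan 7.
Add 7 hours and 40 minutes leg 1 → 2:36 PM UTC.
Add 5 hours 25 minutes layover in Muscat → 8:01 PM UTC.
Add 11 hours and 10 minutes leg 2 → 7:11 AM UTC (Jan 8).
Add 3 hours 30 minutes layover in Melbourne → 10:41 AM UTC.
Add 6 hours 57 minutes leg 3 → 5:38 PM UTC.
Caracas is UTC−4:00, so local arrival = 5:38 PM − 4:00 = 1:38 PM on Jan 8.

1:38 PM on January 8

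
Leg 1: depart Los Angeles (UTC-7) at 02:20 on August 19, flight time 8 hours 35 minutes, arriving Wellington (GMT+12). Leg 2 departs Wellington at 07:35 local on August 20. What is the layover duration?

1 hour 40 minutes

Convert departure to UTC: 02:20 + 7:00 = 09:20 UTC on Aug 19.
Add 8 hours and 35 minutes flight time → 17:55 UTC.
Wellington is UTC+12:00, so local arrival = 17:55 + 12:00 = 05:55 on Aug 20.
Layover = 07:35 − 05:55 = 1 hour 40 minutes.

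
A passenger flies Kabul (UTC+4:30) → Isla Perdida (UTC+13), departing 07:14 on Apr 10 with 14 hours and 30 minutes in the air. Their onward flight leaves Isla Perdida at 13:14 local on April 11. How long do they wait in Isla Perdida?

7 hours

Convert departure to UTC: 07:14 − 4:30 = 02:44 UTC on Apr 10.
Add 14 hours 30 minutes flight time → 17:14 UTC.
Isla Perdida is UTC+13:00, so local arrival = 17:14 + 13:00 = 06:14 on Apr 11.
Layover = 13:14 − 06:14 = 7 hours.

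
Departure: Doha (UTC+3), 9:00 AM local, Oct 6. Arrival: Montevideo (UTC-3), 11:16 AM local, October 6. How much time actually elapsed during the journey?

Departure in UTC: 9:00 AM − 3:00 = 6:00 AM on Oct 6.
Arrival in UTC: 11:16 AM + 3:00 = 2:16 PM on Oct 6.
Elapsed = 2:16 PM − 6:00 AM = 8 hours 16 minutes.

8 hours 16 minutes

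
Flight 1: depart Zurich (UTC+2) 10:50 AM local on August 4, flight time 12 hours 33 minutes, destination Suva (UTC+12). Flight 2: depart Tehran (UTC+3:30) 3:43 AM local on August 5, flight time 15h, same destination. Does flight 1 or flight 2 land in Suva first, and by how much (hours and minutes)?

the first, by 17 hours 50 minutes

Flight 1 in UTC: 10:50 AM − 2:00 = 8:50 AM on Aug 4.
+12 hours and 33 minutes → arrive 9:23 PM UTC on Aug 4.
Flight 2 in UTC: 3:43 AM − 3:30 = 12:13 AM on Aug 5.
+15 hours → arrive 3:13 PM UTC on Aug 5.
Flight 1 lands earlier by 17 hours 50 minutes.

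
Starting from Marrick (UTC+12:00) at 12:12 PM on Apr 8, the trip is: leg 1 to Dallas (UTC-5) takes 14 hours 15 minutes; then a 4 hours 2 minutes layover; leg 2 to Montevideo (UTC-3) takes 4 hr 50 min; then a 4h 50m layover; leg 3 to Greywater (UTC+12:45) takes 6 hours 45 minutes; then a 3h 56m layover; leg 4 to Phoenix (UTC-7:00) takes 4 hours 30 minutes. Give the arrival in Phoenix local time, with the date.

12:20 PM on April 9

Convert departure to UTC: 12:12 PM − 12:00 = 12:12 AM UTC on Apr 8.
Add 14 hours 15 minutes leg 1 → 2:27 PM UTC.
Add 4 hours 2 minutes layover in Dallas → 6:29 PM UTC.
Add 4 hours and 50 minutes leg 2 → 11:19 PM UTC.
Add 4 hours 50 minutes layover in Montevideo → 4:09 AM UTC (Apr 9).
Add 6 hours 45 minutes leg 3 → 10:54 AM UTC.
Add 3 hours and 56 minutes layover in Greywater → 2:50 PM UTC.
Add 4 hours and 30 minutes leg 4 → 7:20 PM UTC.
Phoenix is UTC−7:00, so local arrival = 7:20 PM − 7:00 = 12:20 PM on Apr 9.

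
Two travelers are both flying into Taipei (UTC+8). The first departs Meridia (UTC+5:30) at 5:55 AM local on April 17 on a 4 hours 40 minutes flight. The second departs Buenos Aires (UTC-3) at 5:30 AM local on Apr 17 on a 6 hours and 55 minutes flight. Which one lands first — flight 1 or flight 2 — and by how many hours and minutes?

the first, by 10 hours 20 minutes

Flight 1 in UTC: 5:55 AM − 5:30 = 12:25 AM on Apr 17.
+4 hours and 40 minutes → arrive 5:05 AM UTC on Apr 17.
Flight 2 in UTC: 5:30 AM + 3:00 = 8:30 AM on Apr 17.
+6 hours 55 minutes → arrive 3:25 PM UTC on Apr 17.
Flight 1 lands earlier by 10 hours 20 minutes.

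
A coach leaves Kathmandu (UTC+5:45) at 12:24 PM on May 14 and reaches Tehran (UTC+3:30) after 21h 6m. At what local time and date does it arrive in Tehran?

Convert departure to UTC: 12:24 PM − 5:45 = 6:39 AM UTC on May 14.
Add 21 hours 6 minutes travel time → 3:45 AM UTC (May 15).
Tehran is UTC+3:30, so local arrival = 3:45 AM + 3:30 = 7:15 AM on May 15.

7:15 AM on May 15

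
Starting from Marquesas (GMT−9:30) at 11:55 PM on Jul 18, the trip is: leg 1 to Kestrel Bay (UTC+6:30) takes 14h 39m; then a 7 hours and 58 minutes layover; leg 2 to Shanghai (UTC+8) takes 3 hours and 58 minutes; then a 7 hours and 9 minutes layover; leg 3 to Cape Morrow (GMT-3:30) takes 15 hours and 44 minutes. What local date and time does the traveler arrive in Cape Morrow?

7:23 AM on Jul 21

Convert departure to UTC: 11:55 PM + 9:30 = 9:25 AM UTC on Jul 19.
Add 14 hours 39 minutes leg 1 → 12:04 AM UTC (Jul 20).
Add 7 hours 58 minutes layover in Kestrel Bay → 8:02 AM UTC.
Add 3 hours and 58 minutes leg 2 → 12:00 PM UTC.
Add 7 hours and 9 minutes layover in Shanghai → 7:09 PM UTC.
Add 15 hours 44 minutes leg 3 → 10:53 AM UTC (Jul 21).
Cape Morrow is UTC−3:30, so local arrival = 10:53 AM − 3:30 = 7:23 AM on Jul 21.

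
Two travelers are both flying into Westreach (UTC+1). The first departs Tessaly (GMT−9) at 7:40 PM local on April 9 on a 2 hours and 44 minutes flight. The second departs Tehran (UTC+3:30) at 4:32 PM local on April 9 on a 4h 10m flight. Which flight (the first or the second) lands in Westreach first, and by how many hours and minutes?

the second, by 14 hours 12 minutes

Flight 1 in UTC: 7:40 PM + 9:00 = 4:40 AM on Apr 10.
+2 hours and 44 minutes → arrive 7:24 AM UTC on Apr 10.
Flight 2 in UTC: 4:32 PM − 3:30 = 1:02 PM on Apr 9.
+4 hours 10 minutes → arrive 5:12 PM UTC on Apr 9.
Flight 2 lands earlier by 14 hours 12 minutes.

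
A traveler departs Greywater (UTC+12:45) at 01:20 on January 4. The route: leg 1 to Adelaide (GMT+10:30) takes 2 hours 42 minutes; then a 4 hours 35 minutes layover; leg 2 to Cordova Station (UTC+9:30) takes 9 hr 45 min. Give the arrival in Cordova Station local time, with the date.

Convert departure to UTC: 01:20 − 12:45 = 12:35 UTC on Jan 3.
Add 2 hours and 42 minutes leg 1 → 15:17 UTC.
Add 4 hours 35 minutes layover in Adelaide → 19:52 UTC.
Add 9 hours 45 minutes leg 2 → 05:37 UTC (Jan 4).
Cordova Station is UTC+9:30, so local arrival = 05:37 + 9:30 = 15:07 on Jan 4.

15:07 on January 4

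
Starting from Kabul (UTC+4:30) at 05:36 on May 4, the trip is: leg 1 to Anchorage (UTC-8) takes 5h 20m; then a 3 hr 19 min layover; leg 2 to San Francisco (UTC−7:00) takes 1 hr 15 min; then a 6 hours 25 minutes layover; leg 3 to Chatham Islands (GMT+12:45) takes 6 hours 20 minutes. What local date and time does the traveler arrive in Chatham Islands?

Convert departure to UTC: 05:36 − 4:30 = 01:06 UTC on May 4.
Add 5 hours and 20 minutes leg 1 → 06:26 UTC.
Add 3 hours and 19 minutes layover in Anchorage → 09:45 UTC.
Add 1 hour 15 minutes leg 2 → 11:00 UTC.
Add 6 hours 25 minutes layover in San Francisco → 17:25 UTC.
Add 6 hours 20 minutes leg 3 → 23:45 UTC.
Chatham Islands is UTC+12:45, so local arrival = 23:45 + 12:45 = 12:30 on May 5.

12:30 on May 5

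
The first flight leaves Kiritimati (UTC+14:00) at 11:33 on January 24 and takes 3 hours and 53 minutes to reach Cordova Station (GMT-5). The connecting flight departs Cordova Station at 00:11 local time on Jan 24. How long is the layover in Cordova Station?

3 hours 45 minutes

Convert departure to UTC: 11:33 − 14:00 = 21:33 UTC on Jan 23.
Add 3 hours and 53 minutes flight time → 01:26 UTC (Jan 24).
Cordova Station is UTC−5:00, so local arrival = 01:26 − 5:00 = 20:26 on Jan 23.
Layover = 00:11 − 20:26 (+1 day) = 3 hours 45 minutes.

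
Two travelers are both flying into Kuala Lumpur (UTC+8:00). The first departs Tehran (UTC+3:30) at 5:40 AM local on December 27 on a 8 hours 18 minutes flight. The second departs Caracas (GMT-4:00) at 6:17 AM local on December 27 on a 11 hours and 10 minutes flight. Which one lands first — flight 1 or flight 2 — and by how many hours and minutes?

the first, by 10 hours 59 minutes

Flight 1 in UTC: 5:40 AM − 3:30 = 2:10 AM on Dec 27.
+8 hours and 18 minutes → arrive 10:28 AM UTC on Dec 27.
Flight 2 in UTC: 6:17 AM + 4:00 = 10:17 AM on Dec 27.
+11 hours and 10 minutes → arrive 9:27 PM UTC on Dec 27.
Flight 1 lands earlier by 10 hours 59 minutes.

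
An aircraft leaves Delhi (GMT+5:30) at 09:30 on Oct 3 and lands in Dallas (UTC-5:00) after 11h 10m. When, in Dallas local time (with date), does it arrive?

Dallas is 10:30 behind Delhi.
After 11 hours and 10 minutes it is 20:40 in Delhi.
Shift by the zone difference: 20:40 − 10:30 = 10:10 on Oct 3 in Dallas.

10:10 on Oct 3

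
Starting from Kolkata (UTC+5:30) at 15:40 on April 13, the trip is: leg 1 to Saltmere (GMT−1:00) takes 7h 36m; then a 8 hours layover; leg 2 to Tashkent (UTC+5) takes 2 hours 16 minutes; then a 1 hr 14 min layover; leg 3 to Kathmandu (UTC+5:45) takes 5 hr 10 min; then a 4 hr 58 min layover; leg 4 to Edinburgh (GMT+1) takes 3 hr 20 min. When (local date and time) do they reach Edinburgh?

Convert departure to UTC: 15:40 − 5:30 = 10:10 UTC on Apr 13.
Add 7 hours and 36 minutes leg 1 → 17:46 UTC.
Add 8 hours layover in Saltmere → 01:46 UTC (Apr 14).
Add 2 hours 16 minutes leg 2 → 04:02 UTC.
Add 1 hour 14 minutes layover in Tashkent → 05:16 UTC.
Add 5 hours and 10 minutes leg 3 → 10:26 UTC.
Add 4 hours and 58 minutes layover in Kathmandu → 15:24 UTC.
Add 3 hours and 20 minutes leg 4 → 18:44 UTC.
Edinburgh is UTC+1:00, so local arrival = 18:44 + 1:00 = 19:44 on Apr 14.

19:44 on Apr 14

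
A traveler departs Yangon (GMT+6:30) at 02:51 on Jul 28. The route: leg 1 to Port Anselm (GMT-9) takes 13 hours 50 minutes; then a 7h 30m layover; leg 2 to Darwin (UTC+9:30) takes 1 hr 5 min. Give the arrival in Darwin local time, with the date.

04:16 on July 29

Convert departure to UTC: 02:51 − 6:30 = 20:21 UTC on Jul 27.
Add 13 hours 50 minutes leg 1 → 10:11 UTC (Jul 28).
Add 7 hours and 30 minutes layover in Port Anselm → 17:41 UTC.
Add 1 hour 5 minutes leg 2 → 18:46 UTC.
Darwin is UTC+9:30, so local arrival = 18:46 + 9:30 = 04:16 on Jul 29.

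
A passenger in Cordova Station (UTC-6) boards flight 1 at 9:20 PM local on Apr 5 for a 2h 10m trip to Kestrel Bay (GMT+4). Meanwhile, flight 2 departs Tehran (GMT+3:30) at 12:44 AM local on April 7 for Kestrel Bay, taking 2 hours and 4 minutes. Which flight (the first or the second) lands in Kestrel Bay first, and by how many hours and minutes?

the first, by 17 hours 48 minutes

Flight 1 in UTC: 9:20 PM + 6:00 = 3:20 AM on Apr 6.
+2 hours and 10 minutes → arrive 5:30 AM UTC on Apr 6.
Flight 2 in UTC: 12:44 AM − 3:30 = 9:14 PM on Apr 6.
+2 hours 4 minutes → arrive 11:18 PM UTC on Apr 6.
Flight 1 lands earlier by 17 hours 48 minutes.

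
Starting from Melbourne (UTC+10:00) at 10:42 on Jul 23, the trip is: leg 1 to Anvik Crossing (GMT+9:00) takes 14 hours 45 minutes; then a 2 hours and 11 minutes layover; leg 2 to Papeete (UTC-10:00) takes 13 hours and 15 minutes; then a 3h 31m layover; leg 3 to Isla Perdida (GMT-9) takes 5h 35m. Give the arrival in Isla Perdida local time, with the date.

06:59 on July 24

Convert departure to UTC: 10:42 − 10:00 = 00:42 UTC on Jul 23.
Add 14 hours 45 minutes leg 1 → 15:27 UTC.
Add 2 hours 11 minutes layover in Anvik Crossing → 17:38 UTC.
Add 13 hours and 15 minutes leg 2 → 06:53 UTC (Jul 24).
Add 3 hours 31 minutes layover in Papeete → 10:24 UTC.
Add 5 hours and 35 minutes leg 3 → 15:59 UTC.
Isla Perdida is UTC−9:00, so local arrival = 15:59 − 9:00 = 06:59 on Jul 24.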